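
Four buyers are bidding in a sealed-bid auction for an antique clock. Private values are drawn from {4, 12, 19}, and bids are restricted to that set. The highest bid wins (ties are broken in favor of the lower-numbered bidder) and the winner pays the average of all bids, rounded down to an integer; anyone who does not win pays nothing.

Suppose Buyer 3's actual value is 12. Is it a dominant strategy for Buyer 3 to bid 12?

Consider the case where Buyer 1 bids 4, Buyer 2 bids 4 and Buyer 4 bids 19.
Truthful bid 12: loses, pays 0, utility 0.
Bid 19 instead: wins, pays 11, utility 12 - 11 = 1.
Since 1 > 0, bidding 19 is strictly better here, so truthful bidding is not dominant.

No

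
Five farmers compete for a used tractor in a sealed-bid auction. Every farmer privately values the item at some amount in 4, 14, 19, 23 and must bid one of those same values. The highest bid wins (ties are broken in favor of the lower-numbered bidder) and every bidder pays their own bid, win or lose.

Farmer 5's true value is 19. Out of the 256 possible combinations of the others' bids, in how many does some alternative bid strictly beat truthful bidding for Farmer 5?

241

Others bid (4, 4, 4, 4): truth gives 0; bid 14 gives 5 > 0. Violating.
Others bid (4, 4, 4, 19): truth gives -19; bid 4 gives -4 > -19. Violating.
Others bid (4, 4, 4, 23): truth gives -19; bid 4 gives -4 > -19. Violating.
Others bid (4, 4, 14, 19): truth gives -19; bid 4 gives -4 > -19. Violating.
Others bid (4, 4, 4, 14): truth gives 0; no alternative beats it.
Others bid (4, 4, 14, 4): truth gives 0; no alternative beats it.
(Checking all 256 profiles: 241 have a profitable deviation, 15 do not.)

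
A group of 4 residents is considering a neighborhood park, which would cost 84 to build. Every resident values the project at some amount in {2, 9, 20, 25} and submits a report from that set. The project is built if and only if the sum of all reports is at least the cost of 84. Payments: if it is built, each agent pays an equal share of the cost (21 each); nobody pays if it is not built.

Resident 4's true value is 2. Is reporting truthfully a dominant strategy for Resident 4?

Yes

Check each profile of the others' reports and compare truth against every alternative report.
Others report (25, 25, 25): truth gives 0, best alternative gives -19.
Others report (2, 2, 2): truth gives 0, best alternative gives 0.
Others report (2, 2, 9): truth gives 0, best alternative gives 0.
Others report (2, 2, 20): truth gives 0, best alternative gives 0.
Others report (2, 2, 25): truth gives 0, best alternative gives 0.
Others report (2, 9, 2): truth gives 0, best alternative gives 0.
(Remaining 58 profiles checked similarly; truth is weakly best in each.)
In every case the truthful report is at least as good as any alternative, so it is a dominant strategy.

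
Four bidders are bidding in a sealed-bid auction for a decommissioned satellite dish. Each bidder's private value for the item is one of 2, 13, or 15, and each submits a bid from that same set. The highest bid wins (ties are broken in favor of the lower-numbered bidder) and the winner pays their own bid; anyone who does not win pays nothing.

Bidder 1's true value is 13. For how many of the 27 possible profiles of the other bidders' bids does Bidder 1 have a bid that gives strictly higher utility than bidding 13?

1

Others bid (2, 2, 2): truth gives 0; bid 2 gives 11 > 0. Violating.
Others bid (2, 2, 13): truth gives 0; no alternative beats it.
Others bid (2, 2, 15): truth gives 0; no alternative beats it.
(Checking all 27 profiles: 1 has a profitable deviation, 26 do not.)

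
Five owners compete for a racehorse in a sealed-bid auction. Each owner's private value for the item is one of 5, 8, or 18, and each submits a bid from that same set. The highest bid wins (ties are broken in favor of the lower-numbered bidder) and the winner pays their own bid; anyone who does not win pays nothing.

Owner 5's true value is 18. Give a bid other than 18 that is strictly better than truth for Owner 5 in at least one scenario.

8

Suppose Owner 1 bids 5, Owner 2 bids 5, Owner 3 bids 5 and Owner 4 bids 5.
Bid 18: wins, pays 18, utility 18 - 18 = 0.
Bid 8: wins, pays 8, utility 18 - 8 = 10.
So bidding 8 beats truth here (10 > 0).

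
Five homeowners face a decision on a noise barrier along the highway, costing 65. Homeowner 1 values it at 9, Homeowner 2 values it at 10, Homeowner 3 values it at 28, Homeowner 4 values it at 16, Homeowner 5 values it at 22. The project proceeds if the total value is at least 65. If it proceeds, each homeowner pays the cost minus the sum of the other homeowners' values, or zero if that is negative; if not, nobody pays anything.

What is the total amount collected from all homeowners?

Total value 85 ≥ cost 65, so it is built.
Homeowner 1: others sum to 76; max(0, 65 - 76) = 0.
Homeowner 2: others sum to 75; max(0, 65 - 75) = 0.
Homeowner 3: others sum to 57; max(0, 65 - 57) = 8.
Homeowner 4: others sum to 69; max(0, 65 - 69) = 0.
Homeowner 5: others sum to 63; max(0, 65 - 63) = 2.
Total collected = 0 + 0 + 8 + 0 + 2 = 10.

10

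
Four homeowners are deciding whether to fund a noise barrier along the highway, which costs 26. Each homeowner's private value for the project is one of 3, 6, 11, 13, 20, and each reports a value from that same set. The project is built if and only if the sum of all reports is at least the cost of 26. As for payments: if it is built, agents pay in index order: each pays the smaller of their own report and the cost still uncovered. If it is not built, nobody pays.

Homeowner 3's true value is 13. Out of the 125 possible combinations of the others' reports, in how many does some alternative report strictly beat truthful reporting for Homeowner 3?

59

Others report (3, 3, 11): truth gives 0; report 11 gives 2 > 0. Violating.
Others report (3, 3, 13): truth gives 0; report 11 gives 2 > 0. Violating.
Others report (3, 3, 20): truth gives 0; report 3 gives 10 > 0. Violating.
Others report (3, 6, 6): truth gives 0; report 11 gives 2 > 0. Violating.
Others report (3, 3, 3): truth gives 0; no alternative beats it.
Others report (3, 3, 6): truth gives 0; no alternative beats it.
(Checking all 125 profiles: 59 have a profitable deviation, 66 do not.)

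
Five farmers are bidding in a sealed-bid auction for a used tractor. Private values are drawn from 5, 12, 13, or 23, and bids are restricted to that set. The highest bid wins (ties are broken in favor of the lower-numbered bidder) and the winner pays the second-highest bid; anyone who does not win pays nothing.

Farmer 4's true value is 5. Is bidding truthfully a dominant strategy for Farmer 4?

Yes

Check each profile of the others' bids and compare truth against every alternative bid.
Others bid (5, 5, 5, 12): truth gives 0, best alternative gives -7.
Others bid (5, 5, 5, 5): truth gives 0, best alternative gives 0.
Others bid (5, 5, 5, 13): truth gives 0, best alternative gives 0.
Others bid (5, 5, 5, 23): truth gives 0, best alternative gives 0.
Others bid (5, 5, 12, 5): truth gives 0, best alternative gives 0.
Others bid (5, 5, 12, 12): truth gives 0, best alternative gives 0.
(Remaining 250 profiles checked similarly; truth is weakly best in each.)
In every case the truthful bid is at least as good as any alternative, so it is a dominant strategy.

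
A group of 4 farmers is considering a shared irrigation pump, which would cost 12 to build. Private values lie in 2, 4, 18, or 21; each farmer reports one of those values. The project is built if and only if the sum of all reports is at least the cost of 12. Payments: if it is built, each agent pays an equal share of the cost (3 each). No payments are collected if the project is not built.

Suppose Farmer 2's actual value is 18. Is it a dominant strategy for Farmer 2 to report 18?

Check each profile of the others' reports and compare truth against every alternative report.
Others report (2, 2, 2): truth gives 15, best alternative gives 15.
Others report (2, 2, 4): truth gives 15, best alternative gives 15.
Others report (2, 2, 18): truth gives 15, best alternative gives 15.
Others report (2, 2, 21): truth gives 15, best alternative gives 15.
Others report (2, 4, 2): truth gives 15, best alternative gives 15.
Others report (2, 4, 4): truth gives 15, best alternative gives 15.
(Remaining 58 profiles checked similarly; truth is weakly best in each.)
In every case the truthful report is at least as good as any alternative, so it is a dominant strategy.

Yes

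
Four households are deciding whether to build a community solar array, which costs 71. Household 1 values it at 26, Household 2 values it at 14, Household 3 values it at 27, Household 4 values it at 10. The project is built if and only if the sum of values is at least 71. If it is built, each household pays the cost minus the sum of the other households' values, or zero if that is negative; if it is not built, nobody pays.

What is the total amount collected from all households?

Total value 77 ≥ cost 71, so it is built.
Household 1: others sum to 51; max(0, 71 - 51) = 20.
Household 2: others sum to 63; max(0, 71 - 63) = 8.
Household 3: others sum to 50; max(0, 71 - 50) = 21.
Household 4: others sum to 67; max(0, 71 - 67) = 4.
Total collected = 20 + 8 + 21 + 4 = 53.

53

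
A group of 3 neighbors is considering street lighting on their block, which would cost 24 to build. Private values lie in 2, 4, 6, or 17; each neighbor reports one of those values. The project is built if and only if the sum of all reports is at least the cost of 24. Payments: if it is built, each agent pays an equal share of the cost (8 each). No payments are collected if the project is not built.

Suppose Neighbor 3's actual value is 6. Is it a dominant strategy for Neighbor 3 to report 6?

No

Consider the case where Neighbor 1 reports 2 and Neighbor 2 reports 17.
Truthful report 6: project built, pays 8, utility 6 - 8 = -2.
Report 2 instead: project not built, utility 0.
Since 0 > -2, reporting 2 is strictly better here, so truthful reporting is not dominant.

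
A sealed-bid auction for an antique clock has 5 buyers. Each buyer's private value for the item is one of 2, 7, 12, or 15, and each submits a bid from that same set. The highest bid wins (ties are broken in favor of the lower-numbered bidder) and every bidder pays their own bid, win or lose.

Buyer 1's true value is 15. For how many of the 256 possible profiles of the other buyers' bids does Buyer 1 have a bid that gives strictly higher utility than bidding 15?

Others bid (2, 2, 2, 2): truth gives 0; bid 2 gives 13 > 0. Violating.
Others bid (2, 2, 2, 7): truth gives 0; bid 7 gives 8 > 0. Violating.
Others bid (2, 2, 2, 12): truth gives 0; bid 12 gives 3 > 0. Violating.
Others bid (2, 2, 7, 2): truth gives 0; bid 7 gives 8 > 0. Violating.
Others bid (2, 2, 2, 15): truth gives 0; no alternative beats it.
Others bid (2, 2, 7, 15): truth gives 0; no alternative beats it.
(Checking all 256 profiles: 81 have a profitable deviation, 175 do not.)

81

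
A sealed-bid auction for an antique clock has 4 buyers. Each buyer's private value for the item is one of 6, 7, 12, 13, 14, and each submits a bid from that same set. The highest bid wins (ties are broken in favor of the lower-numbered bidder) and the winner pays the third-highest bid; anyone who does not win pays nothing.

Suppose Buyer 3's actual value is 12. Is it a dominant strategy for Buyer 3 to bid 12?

No

Consider the case where Buyer 1 bids 6, Buyer 2 bids 6 and Buyer 4 bids 13.
Truthful bid 12: loses, pays 0, utility 0.
Bid 13 instead: wins, pays 6, utility 12 - 6 = 6.
Since 6 > 0, bidding 13 is strictly better here, so truthful bidding is not dominant.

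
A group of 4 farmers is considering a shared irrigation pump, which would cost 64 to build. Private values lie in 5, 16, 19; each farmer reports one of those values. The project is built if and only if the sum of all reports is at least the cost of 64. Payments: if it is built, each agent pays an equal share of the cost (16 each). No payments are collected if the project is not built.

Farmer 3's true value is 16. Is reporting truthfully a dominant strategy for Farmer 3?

Yes

Check each profile of the others' reports and compare truth against every alternative report.
Others report (5, 5, 5): truth gives 0, best alternative gives 0.
Others report (5, 5, 16): truth gives 0, best alternative gives 0.
Others report (5, 5, 19): truth gives 0, best alternative gives 0.
Others report (5, 16, 5): truth gives 0, best alternative gives 0.
Others report (5, 16, 16): truth gives 0, best alternative gives 0.
Others report (5, 16, 19): truth gives 0, best alternative gives 0.
(Remaining 21 profiles checked similarly; truth is weakly best in each.)
In every case the truthful report is at least as good as any alternative, so it is a dominant strategy.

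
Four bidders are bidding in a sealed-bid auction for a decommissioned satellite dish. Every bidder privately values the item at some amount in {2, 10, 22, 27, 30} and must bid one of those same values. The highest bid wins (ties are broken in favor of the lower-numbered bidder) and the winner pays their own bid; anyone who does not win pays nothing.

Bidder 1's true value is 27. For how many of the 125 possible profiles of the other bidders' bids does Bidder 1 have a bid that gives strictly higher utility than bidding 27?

Others bid (2, 2, 2): truth gives 0; bid 2 gives 25 > 0. Violating.
Others bid (2, 2, 10): truth gives 0; bid 10 gives 17 > 0. Violating.
Others bid (2, 2, 22): truth gives 0; bid 22 gives 5 > 0. Violating.
Others bid (2, 10, 2): truth gives 0; bid 10 gives 17 > 0. Violating.
Others bid (2, 2, 27): truth gives 0; no alternative beats it.
Others bid (2, 2, 30): truth gives 0; no alternative beats it.
(Checking all 125 profiles: 27 have a profitable deviation, 98 do not.)

27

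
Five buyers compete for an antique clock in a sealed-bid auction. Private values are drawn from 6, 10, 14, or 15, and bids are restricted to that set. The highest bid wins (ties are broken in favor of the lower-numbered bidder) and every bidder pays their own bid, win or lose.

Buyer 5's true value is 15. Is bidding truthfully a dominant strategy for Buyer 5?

No

Consider the case where Buyer 1 bids 6, Buyer 2 bids 6, Buyer 3 bids 6 and Buyer 4 bids 6.
Truthful bid 15: wins, pays 15, utility 15 - 15 = 0.
Bid 10 instead: wins, pays 10, utility 15 - 10 = 5.
Since 5 > 0, bidding 10 is strictly better here, so truthful bidding is not dominant.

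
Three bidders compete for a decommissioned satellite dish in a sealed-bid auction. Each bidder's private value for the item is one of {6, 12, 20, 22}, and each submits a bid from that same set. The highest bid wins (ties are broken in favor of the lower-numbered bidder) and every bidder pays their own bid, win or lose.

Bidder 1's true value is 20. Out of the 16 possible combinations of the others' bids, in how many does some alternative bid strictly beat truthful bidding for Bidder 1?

11

Others bid (6, 6): truth gives 0; bid 6 gives 14 > 0. Violating.
Others bid (6, 12): truth gives 0; bid 12 gives 8 > 0. Violating.
Others bid (6, 22): truth gives -20; bid 22 gives -2 > -20. Violating.
Others bid (12, 6): truth gives 0; bid 12 gives 8 > 0. Violating.
Others bid (6, 20): truth gives 0; no alternative beats it.
Others bid (12, 20): truth gives 0; no alternative beats it.
(Checking all 16 profiles: 11 have a profitable deviation, 5 do not.)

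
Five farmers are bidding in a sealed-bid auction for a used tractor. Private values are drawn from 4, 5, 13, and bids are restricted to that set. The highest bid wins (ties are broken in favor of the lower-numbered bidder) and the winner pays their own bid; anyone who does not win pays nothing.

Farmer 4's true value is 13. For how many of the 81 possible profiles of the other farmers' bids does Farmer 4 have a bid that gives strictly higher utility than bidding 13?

2

Others bid (4, 4, 4, 4): truth gives 0; bid 5 gives 8 > 0. Violating.
Others bid (4, 4, 4, 5): truth gives 0; bid 5 gives 8 > 0. Violating.
Others bid (4, 4, 4, 13): truth gives 0; no alternative beats it.
Others bid (4, 4, 5, 4): truth gives 0; no alternative beats it.
(Checking all 81 profiles: 2 have a profitable deviation, 79 do not.)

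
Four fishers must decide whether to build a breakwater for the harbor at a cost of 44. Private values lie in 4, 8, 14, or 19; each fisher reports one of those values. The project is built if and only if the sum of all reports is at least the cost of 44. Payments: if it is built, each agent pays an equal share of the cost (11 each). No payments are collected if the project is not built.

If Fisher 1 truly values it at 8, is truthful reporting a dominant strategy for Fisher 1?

Consider the case where Fisher 2 reports 4, Fisher 3 reports 14 and Fisher 4 reports 19.
Truthful report 8: project built, pays 11, utility 8 - 11 = -3.
Report 4 instead: project not built, utility 0.
Since 0 > -3, reporting 4 is strictly better here, so truthful reporting is not dominant.

No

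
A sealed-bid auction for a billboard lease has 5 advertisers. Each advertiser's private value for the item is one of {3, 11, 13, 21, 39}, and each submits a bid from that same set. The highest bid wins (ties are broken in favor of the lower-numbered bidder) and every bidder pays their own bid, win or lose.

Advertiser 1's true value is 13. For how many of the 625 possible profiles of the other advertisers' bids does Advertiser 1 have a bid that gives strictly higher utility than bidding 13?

560

Others bid (3, 3, 3, 3): truth gives 0; bid 3 gives 10 > 0. Violating.
Others bid (3, 3, 3, 11): truth gives 0; bid 11 gives 2 > 0. Violating.
Others bid (3, 3, 3, 21): truth gives -13; bid 3 gives -3 > -13. Violating.
Others bid (3, 3, 3, 39): truth gives -13; bid 3 gives -3 > -13. Violating.
Others bid (3, 3, 3, 13): truth gives 0; no alternative beats it.
Others bid (3, 3, 11, 13): truth gives 0; no alternative beats it.
(Checking all 625 profiles: 560 have a profitable deviation, 65 do not.)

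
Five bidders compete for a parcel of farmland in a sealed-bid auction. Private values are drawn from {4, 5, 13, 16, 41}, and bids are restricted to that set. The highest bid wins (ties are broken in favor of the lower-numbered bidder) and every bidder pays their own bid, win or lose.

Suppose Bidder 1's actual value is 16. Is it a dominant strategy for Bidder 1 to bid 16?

Consider the case where Bidder 2 bids 4, Bidder 3 bids 4, Bidder 4 bids 4 and Bidder 5 bids 4.
Truthful bid 16: wins, pays 16, utility 16 - 16 = 0.
Bid 4 instead: wins, pays 4, utility 16 - 4 = 12.
Since 12 > 0, bidding 4 is strictly better here, so truthful bidding is not dominant.

No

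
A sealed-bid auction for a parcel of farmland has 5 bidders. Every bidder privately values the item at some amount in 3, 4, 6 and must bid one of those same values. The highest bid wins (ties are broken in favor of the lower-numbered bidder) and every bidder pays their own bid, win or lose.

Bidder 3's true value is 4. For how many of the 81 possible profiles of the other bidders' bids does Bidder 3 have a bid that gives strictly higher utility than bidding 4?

77

Others bid (3, 3, 3, 6): truth gives -4; bid 6 gives -2 > -4. Violating.
Others bid (3, 3, 4, 6): truth gives -4; bid 6 gives -2 > -4. Violating.
Others bid (3, 3, 6, 3): truth gives -4; bid 6 gives -2 > -4. Violating.
Others bid (3, 3, 6, 4): truth gives -4; bid 6 gives -2 > -4. Violating.
Others bid (3, 3, 3, 3): truth gives 0; no alternative beats it.
Others bid (3, 3, 3, 4): truth gives 0; no alternative beats it.
(Checking all 81 profiles: 77 have a profitable deviation, 4 do not.)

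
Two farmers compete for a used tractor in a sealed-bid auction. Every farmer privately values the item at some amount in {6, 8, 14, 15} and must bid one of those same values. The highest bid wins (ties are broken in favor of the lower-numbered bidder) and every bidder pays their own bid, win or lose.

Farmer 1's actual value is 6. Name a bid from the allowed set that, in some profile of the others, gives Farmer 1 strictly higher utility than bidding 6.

Suppose Farmer 2 bids 8.
Bid 6: loses but pays 6, utility -6.
Bid 8: wins, pays 8, utility 6 - 8 = -2.
So bidding 8 beats truth here (-2 > -6).

8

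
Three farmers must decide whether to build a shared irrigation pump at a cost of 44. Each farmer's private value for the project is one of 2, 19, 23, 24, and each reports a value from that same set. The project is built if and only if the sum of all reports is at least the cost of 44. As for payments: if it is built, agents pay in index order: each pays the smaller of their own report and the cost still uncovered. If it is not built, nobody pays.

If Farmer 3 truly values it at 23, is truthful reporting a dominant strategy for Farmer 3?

Check each profile of the others' reports and compare truth against every alternative report.
Others report (23, 23): truth gives 23, best alternative gives 23.
Others report (23, 24): truth gives 23, best alternative gives 23.
Others report (24, 23): truth gives 23, best alternative gives 23.
Others report (24, 24): truth gives 23, best alternative gives 23.
Others report (19, 24): truth gives 22, best alternative gives 22.
Others report (24, 19): truth gives 22, best alternative gives 22.
(Remaining 10 profiles checked similarly; truth is weakly best in each.)
In every case the truthful report is at least as good as any alternative, so it is a dominant strategy.

Yes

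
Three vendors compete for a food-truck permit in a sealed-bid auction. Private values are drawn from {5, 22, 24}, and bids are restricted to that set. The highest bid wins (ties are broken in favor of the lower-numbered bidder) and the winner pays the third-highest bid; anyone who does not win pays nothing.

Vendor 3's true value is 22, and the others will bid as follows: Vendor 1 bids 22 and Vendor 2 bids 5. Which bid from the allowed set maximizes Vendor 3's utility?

Bid 5: loses, pays 0, utility 0.
Bid 22: loses, pays 0, utility 0.
Bid 24: wins, pays 5, utility 22 - 5 = 17.
The best choice is 24 with utility 17.

24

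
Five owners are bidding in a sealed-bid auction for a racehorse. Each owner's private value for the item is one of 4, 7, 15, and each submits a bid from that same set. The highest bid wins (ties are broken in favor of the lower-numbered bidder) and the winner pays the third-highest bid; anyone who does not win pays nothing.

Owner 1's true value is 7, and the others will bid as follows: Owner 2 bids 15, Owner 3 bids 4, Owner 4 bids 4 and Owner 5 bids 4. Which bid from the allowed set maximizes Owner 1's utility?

15

Bid 4: loses, pays 0, utility 0.
Bid 7: loses, pays 0, utility 0.
Bid 15: wins, pays 4, utility 7 - 4 = 3.
The best choice is 15 with utility 3.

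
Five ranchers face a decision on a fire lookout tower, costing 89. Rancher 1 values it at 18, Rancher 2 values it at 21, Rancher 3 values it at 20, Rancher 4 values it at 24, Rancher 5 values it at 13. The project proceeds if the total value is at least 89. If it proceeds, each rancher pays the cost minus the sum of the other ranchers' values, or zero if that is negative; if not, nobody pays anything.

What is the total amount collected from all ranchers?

61

Total value 96 ≥ cost 89, so it is built.
Rancher 1: others sum to 78; max(0, 89 - 78) = 11.
Rancher 2: others sum to 75; max(0, 89 - 75) = 14.
Rancher 3: others sum to 76; max(0, 89 - 76) = 13.
Rancher 4: others sum to 72; max(0, 89 - 72) = 17.
Rancher 5: others sum to 83; max(0, 89 - 83) = 6.
Total collected = 11 + 14 + 13 + 17 + 6 = 61.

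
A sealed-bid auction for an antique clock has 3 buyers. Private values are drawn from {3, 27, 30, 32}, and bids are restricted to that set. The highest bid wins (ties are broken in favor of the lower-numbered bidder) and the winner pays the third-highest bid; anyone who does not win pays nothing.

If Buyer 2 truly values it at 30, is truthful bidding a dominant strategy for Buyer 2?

No

Consider the case where Buyer 1 bids 3 and Buyer 3 bids 32.
Truthful bid 30: loses, pays 0, utility 0.
Bid 32 instead: wins, pays 3, utility 30 - 3 = 27.
Since 27 > 0, bidding 32 is strictly better here, so truthful bidding is not dominant.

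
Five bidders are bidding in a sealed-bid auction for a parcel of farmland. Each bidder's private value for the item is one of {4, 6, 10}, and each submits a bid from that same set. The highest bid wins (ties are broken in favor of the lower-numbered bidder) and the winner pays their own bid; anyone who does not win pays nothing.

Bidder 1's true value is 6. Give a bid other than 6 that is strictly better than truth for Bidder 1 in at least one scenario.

4

Suppose Bidder 2 bids 4, Bidder 3 bids 4, Bidder 4 bids 4 and Bidder 5 bids 4.
Bid 6: wins, pays 6, utility 6 - 6 = 0.
Bid 4: wins, pays 4, utility 6 - 4 = 2.
So bidding 4 beats truth here (2 > 0).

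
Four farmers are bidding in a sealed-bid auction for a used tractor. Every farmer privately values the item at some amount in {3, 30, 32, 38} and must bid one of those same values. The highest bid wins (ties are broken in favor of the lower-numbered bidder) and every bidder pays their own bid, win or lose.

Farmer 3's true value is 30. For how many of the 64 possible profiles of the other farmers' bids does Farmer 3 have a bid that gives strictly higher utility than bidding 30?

Others bid (3, 3, 32): truth gives -30; bid 32 gives -2 > -30. Violating.
Others bid (3, 3, 38): truth gives -30; bid 3 gives -3 > -30. Violating.
Others bid (3, 30, 3): truth gives -30; bid 32 gives -2 > -30. Violating.
Others bid (3, 30, 30): truth gives -30; bid 32 gives -2 > -30. Violating.
Others bid (3, 3, 3): truth gives 0; no alternative beats it.
Others bid (3, 3, 30): truth gives 0; no alternative beats it.
(Checking all 64 profiles: 62 have a profitable deviation, 2 do not.)

62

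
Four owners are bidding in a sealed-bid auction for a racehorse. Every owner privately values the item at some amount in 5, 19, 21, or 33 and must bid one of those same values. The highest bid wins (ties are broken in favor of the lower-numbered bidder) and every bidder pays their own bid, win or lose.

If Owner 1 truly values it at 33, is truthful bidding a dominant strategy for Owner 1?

No

Consider the case where Owner 2 bids 5, Owner 3 bids 5 and Owner 4 bids 5.
Truthful bid 33: wins, pays 33, utility 33 - 33 = 0.
Bid 5 instead: wins, pays 5, utility 33 - 5 = 28.
Since 28 > 0, bidding 5 is strictly better here, so truthful bidding is not dominant.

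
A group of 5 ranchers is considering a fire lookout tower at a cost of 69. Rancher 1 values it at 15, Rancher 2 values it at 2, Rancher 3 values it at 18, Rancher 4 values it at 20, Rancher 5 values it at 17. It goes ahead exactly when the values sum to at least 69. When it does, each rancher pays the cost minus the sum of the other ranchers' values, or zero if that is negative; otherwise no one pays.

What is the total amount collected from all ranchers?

Total value 72 ≥ cost 69, so it is built.
Rancher 1: others sum to 57; max(0, 69 - 57) = 12.
Rancher 2: others sum to 70; max(0, 69 - 70) = 0.
Rancher 3: others sum to 54; max(0, 69 - 54) = 15.
Rancher 4: others sum to 52; max(0, 69 - 52) = 17.
Rancher 5: others sum to 55; max(0, 69 - 55) = 14.
Total collected = 12 + 0 + 15 + 17 + 14 = 58.

58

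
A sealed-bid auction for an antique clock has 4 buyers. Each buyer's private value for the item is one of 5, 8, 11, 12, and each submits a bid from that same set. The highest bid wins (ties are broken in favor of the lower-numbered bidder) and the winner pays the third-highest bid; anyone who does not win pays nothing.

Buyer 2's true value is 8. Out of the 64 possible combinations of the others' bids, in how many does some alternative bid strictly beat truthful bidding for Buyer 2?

6

Others bid (5, 5, 11): truth gives 0; bid 11 gives 3 > 0. Violating.
Others bid (5, 5, 12): truth gives 0; bid 12 gives 3 > 0. Violating.
Others bid (5, 11, 5): truth gives 0; bid 11 gives 3 > 0. Violating.
Others bid (5, 12, 5): truth gives 0; bid 12 gives 3 > 0. Violating.
Others bid (5, 5, 5): truth gives 3; no alternative beats it.
Others bid (5, 5, 8): truth gives 3; no alternative beats it.
(Checking all 64 profiles: 6 have a profitable deviation, 58 do not.)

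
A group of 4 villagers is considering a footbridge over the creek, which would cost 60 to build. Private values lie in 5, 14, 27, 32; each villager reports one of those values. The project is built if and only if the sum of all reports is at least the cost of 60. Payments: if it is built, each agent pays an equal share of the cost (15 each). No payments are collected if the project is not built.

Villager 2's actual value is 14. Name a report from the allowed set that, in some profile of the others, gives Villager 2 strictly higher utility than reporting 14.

Suppose Villager 1 reports 5, Villager 3 reports 14 and Villager 4 reports 27.
Report 14: project built, pays 15, utility 14 - 15 = -1.
Report 5: project not built, utility 0.
So reporting 5 beats truth here (0 > -1).

5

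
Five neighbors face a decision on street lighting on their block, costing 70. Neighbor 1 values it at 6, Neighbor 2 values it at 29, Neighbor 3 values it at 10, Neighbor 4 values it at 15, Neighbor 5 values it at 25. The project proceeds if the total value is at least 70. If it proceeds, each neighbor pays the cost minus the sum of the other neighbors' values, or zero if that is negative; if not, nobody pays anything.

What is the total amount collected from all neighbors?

Total value 85 ≥ cost 70, so it is built.
Neighbor 1: others sum to 79; max(0, 70 - 79) = 0.
Neighbor 2: others sum to 56; max(0, 70 - 56) = 14.
Neighbor 3: others sum to 75; max(0, 70 - 75) = 0.
Neighbor 4: others sum to 70; max(0, 70 - 70) = 0.
Neighbor 5: others sum to 60; max(0, 70 - 60) = 10.
Total collected = 0 + 14 + 0 + 0 + 10 = 24.

24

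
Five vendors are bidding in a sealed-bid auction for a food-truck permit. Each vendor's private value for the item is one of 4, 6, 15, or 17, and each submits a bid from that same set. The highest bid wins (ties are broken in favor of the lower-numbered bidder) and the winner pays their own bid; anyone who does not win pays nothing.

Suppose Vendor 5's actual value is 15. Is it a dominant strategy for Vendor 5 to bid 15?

Consider the case where Vendor 1 bids 4, Vendor 2 bids 4, Vendor 3 bids 4 and Vendor 4 bids 4.
Truthful bid 15: wins, pays 15, utility 15 - 15 = 0.
Bid 6 instead: wins, pays 6, utility 15 - 6 = 9.
Since 9 > 0, bidding 6 is strictly better here, so truthful bidding is not dominant.

No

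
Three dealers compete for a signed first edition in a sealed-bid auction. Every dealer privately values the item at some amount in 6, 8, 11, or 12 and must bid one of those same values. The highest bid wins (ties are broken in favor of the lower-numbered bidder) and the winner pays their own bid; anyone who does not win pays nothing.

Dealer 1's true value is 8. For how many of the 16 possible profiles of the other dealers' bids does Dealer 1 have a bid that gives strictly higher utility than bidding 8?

1

Others bid (6, 6): truth gives 0; bid 6 gives 2 > 0. Violating.
Others bid (6, 8): truth gives 0; no alternative beats it.
Others bid (6, 11): truth gives 0; no alternative beats it.
(Checking all 16 profiles: 1 has a profitable deviation, 15 do not.)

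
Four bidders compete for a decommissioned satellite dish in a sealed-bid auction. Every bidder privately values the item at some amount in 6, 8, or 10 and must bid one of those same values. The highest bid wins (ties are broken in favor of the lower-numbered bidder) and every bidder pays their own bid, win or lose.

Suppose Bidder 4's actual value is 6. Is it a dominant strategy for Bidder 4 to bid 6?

Consider the case where Bidder 1 bids 6, Bidder 2 bids 6 and Bidder 3 bids 6.
Truthful bid 6: loses but pays 6, utility -6.
Bid 8 instead: wins, pays 8, utility 6 - 8 = -2.
Since -2 > -6, bidding 8 is strictly better here, so truthful bidding is not dominant.

No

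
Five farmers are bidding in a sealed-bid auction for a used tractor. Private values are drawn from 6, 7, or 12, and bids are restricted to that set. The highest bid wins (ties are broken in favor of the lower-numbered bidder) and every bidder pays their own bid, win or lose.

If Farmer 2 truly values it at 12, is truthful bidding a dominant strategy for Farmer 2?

Consider the case where Farmer 1 bids 6, Farmer 3 bids 6, Farmer 4 bids 6 and Farmer 5 bids 6.
Truthful bid 12: wins, pays 12, utility 12 - 12 = 0.
Bid 7 instead: wins, pays 7, utility 12 - 7 = 5.
Since 5 > 0, bidding 7 is strictly better here, so truthful bidding is not dominant.

No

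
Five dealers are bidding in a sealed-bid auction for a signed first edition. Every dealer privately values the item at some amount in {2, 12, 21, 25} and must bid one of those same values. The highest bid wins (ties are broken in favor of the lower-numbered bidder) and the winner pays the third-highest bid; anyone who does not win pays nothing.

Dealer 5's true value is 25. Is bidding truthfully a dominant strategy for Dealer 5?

Check each profile of the others' bids and compare truth against every alternative bid.
Others bid (2, 2, 2, 21): truth gives 23, best alternative gives 0.
Others bid (2, 2, 21, 2): truth gives 23, best alternative gives 0.
Others bid (2, 21, 2, 2): truth gives 23, best alternative gives 0.
Others bid (21, 2, 2, 2): truth gives 23, best alternative gives 0.
Others bid (2, 2, 12, 21): truth gives 13, best alternative gives 0.
Others bid (2, 2, 21, 12): truth gives 13, best alternative gives 0.
(Remaining 250 profiles checked similarly; truth is weakly best in each.)
In every case the truthful bid is at least as good as any alternative, so it is a dominant strategy.

Yes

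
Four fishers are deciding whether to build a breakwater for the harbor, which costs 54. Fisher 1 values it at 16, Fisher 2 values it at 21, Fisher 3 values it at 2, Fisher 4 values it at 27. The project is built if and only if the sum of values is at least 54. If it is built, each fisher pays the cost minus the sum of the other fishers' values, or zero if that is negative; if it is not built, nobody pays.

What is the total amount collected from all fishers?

28

Total value 66 ≥ cost 54, so it is built.
Fisher 1: others sum to 50; max(0, 54 - 50) = 4.
Fisher 2: others sum to 45; max(0, 54 - 45) = 9.
Fisher 3: others sum to 64; max(0, 54 - 64) = 0.
Fisher 4: others sum to 39; max(0, 54 - 39) = 15.
Total collected = 4 + 9 + 0 + 15 = 28.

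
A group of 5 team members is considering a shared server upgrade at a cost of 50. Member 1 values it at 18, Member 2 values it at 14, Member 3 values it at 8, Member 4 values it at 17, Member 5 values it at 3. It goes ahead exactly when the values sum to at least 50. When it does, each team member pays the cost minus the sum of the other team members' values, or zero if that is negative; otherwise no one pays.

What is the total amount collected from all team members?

Total value 60 ≥ cost 50, so it is built.
Member 1: others sum to 42; max(0, 50 - 42) = 8.
Member 2: others sum to 46; max(0, 50 - 46) = 4.
Member 3: others sum to 52; max(0, 50 - 52) = 0.
Member 4: others sum to 43; max(0, 50 - 43) = 7.
Member 5: others sum to 57; max(0, 50 - 57) = 0.
Total collected = 8 + 4 + 0 + 7 + 0 = 19.

19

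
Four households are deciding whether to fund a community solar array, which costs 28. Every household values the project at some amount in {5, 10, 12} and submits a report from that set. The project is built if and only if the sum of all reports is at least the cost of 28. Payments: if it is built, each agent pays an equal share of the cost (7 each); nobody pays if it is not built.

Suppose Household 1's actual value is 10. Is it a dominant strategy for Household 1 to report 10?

Check each profile of the others' reports and compare truth against every alternative report.
Others report (5, 5, 10): truth gives 3, best alternative gives 3.
Others report (5, 5, 12): truth gives 3, best alternative gives 3.
Others report (5, 10, 5): truth gives 3, best alternative gives 3.
Others report (5, 10, 10): truth gives 3, best alternative gives 3.
Others report (5, 10, 12): truth gives 3, best alternative gives 3.
Others report (5, 12, 5): truth gives 3, best alternative gives 3.
(Remaining 21 profiles checked similarly; truth is weakly best in each.)
In every case the truthful report is at least as good as any alternative, so it is a dominant strategy.

Yes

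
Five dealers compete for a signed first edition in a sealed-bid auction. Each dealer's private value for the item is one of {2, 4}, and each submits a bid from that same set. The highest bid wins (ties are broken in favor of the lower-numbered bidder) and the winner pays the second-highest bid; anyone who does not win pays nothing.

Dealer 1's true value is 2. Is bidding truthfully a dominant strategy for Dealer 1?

Check each profile of the others' bids and compare truth against every alternative bid.
Others bid (2, 2, 2, 4): truth gives 0, best alternative gives -2.
Others bid (2, 2, 4, 2): truth gives 0, best alternative gives -2.
Others bid (2, 2, 4, 4): truth gives 0, best alternative gives -2.
Others bid (2, 4, 2, 2): truth gives 0, best alternative gives -2.
Others bid (2, 4, 2, 4): truth gives 0, best alternative gives -2.
Others bid (2, 4, 4, 2): truth gives 0, best alternative gives -2.
(Remaining 10 profiles checked similarly; truth is weakly best in each.)
In every case the truthful bid is at least as good as any alternative, so it is a dominant strategy.

Yes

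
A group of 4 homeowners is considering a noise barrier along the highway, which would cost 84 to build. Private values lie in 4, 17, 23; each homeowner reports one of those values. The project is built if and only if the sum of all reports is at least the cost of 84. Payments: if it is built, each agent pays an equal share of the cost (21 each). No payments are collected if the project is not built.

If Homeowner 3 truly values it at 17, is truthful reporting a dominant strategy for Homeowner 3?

Consider the case where Homeowner 1 reports 23, Homeowner 2 reports 23 and Homeowner 4 reports 23.
Truthful report 17: project built, pays 21, utility 17 - 21 = -4.
Report 4 instead: project not built, utility 0.
Since 0 > -4, reporting 4 is strictly better here, so truthful reporting is not dominant.

No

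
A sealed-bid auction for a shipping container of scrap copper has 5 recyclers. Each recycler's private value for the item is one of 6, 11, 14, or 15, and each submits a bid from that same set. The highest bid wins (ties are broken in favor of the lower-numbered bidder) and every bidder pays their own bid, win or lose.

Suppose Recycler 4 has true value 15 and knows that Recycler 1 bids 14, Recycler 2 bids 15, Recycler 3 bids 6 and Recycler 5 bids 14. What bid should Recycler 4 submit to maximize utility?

Bid 6: loses but pays 6, utility -6.
Bid 11: loses but pays 11, utility -11.
Bid 14: loses but pays 14, utility -14.
Bid 15: loses but pays 15, utility -15.
The best choice is 6 with utility -6.

6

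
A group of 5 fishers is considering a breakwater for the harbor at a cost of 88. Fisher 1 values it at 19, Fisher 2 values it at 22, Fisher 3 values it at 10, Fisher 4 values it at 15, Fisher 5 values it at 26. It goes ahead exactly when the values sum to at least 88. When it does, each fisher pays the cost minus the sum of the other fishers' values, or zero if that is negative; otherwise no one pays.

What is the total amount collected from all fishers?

Total value 92 ≥ cost 88, so it is built.
Fisher 1: others sum to 73; max(0, 88 - 73) = 15.
Fisher 2: others sum to 70; max(0, 88 - 70) = 18.
Fisher 3: others sum to 82; max(0, 88 - 82) = 6.
Fisher 4: others sum to 77; max(0, 88 - 77) = 11.
Fisher 5: others sum to 66; max(0, 88 - 66) = 22.
Total collected = 15 + 18 + 6 + 11 + 22 = 72.

72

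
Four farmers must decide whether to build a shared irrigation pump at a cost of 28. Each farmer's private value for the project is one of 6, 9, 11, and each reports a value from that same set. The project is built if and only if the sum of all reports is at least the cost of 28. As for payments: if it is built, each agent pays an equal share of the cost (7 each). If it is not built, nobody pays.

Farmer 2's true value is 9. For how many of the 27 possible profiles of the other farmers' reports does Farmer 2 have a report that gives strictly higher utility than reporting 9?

1

Others report (6, 6, 6): truth gives 0; report 11 gives 2 > 0. Violating.
Others report (6, 6, 9): truth gives 2; no alternative beats it.
Others report (6, 6, 11): truth gives 2; no alternative beats it.
(Checking all 27 profiles: 1 has a profitable deviation, 26 do not.)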